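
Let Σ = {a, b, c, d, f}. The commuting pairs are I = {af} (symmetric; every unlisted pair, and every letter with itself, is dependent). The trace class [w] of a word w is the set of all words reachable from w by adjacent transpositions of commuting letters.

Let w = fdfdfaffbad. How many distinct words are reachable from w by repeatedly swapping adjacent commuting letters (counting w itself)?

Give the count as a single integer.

4

piece 0:f — minimal
piece 1:d rests on {0:f}
piece 2:f rests on {1:d}
piece 3:d rests on {2:f}
piece 4:f rests on {3:d}
piece 5:a rests on {3:d}
piece 6:f rests on {4:f}
piece 7:f rests on {6:f}
piece 8:b rests on {5:a, 7:f}
piece 9:a rests on {8:b}
piece 10:d rests on {9:a}
minimal pieces: {0:f}
ways to finish when only these pieces remain (= sum over removing one remaining piece with nothing left below it):
  1 left: {10}→1
  2 left: {9,10}→1
  3 left: {8,9,10}→1
  4 left: {5,8,9,10}→1  {7,8,9,10}→1
  5 left: {5,7,8,9,10}→2  {6,7,8,9,10}→1
  6 left: {4,6,7,8,9,10}→1  {5,6,7,8,9,10}→3
  7 left: {4,5,6,7,8,9,10}→4
  8 left: {3,4,5,6,7,8,9,10}→4
  9 left: {2,3,4,5,6,7,8,9,10}→4
  placing 0:f first → 4 extensions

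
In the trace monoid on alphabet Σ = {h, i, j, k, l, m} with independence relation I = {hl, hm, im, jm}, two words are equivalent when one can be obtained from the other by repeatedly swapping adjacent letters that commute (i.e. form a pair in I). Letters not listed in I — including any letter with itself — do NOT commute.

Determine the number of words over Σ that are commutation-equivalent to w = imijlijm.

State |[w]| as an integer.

0(i) covers ∅
1(m) covers ∅
2(i) covers 0:i
3(j) covers 2:i
4(l) covers 1:m, 3:j
5(i) covers 4:l
6(j) covers 5:i
7(m) covers 4:l
floor of heap: 0:i, 1:m
completions by unplaced set U, small U first (add the entries for U minus each lowest piece of U):
  |U|=1: {6}:1  {7}:1
  |U|=2: {5,6}:1  {6,7}:2
  |U|=3: {5,6,7}:3
  |U|=4: {4,5,6,7}:3
  |U|=5: {1,4,5,6,7}:3  {3,4,5,6,7}:3
  |U|=6: {1,3,4,5,6,7}:6  {2,3,4,5,6,7}:3
  start at 0(i): 9
  start at 1(m): 3
sum over floor = 12

12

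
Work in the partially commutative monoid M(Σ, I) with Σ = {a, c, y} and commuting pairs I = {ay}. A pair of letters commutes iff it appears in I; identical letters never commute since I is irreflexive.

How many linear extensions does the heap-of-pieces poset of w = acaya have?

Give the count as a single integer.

piece 0:a — minimal
piece 1:c rests on {0:a}
piece 2:a rests on {1:c}
piece 3:y rests on {1:c}
piece 4:a rests on {2:a}
minimal pieces: {0:a}
ways to finish when only these pieces remain (= sum over removing one remaining piece with nothing left below it):
  1 left: {3}→1  {4}→1
  2 left: {2,4}→1  {3,4}→2
  3 left: {2,3,4}→3
  placing 0:a first → 3 extensions

3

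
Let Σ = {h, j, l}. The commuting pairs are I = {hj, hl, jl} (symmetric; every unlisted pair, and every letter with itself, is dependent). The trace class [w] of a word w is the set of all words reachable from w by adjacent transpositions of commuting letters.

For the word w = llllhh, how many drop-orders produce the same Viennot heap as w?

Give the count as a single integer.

15

#0=l has no predecessor
#1=l depends on [0:l]
#2=l depends on [1:l]
#3=l depends on [2:l]
#4=h has no predecessor
#5=h depends on [4:h]
sources: [0:l, 4:h]
N(rest) = Σ N(rest − s) over sources s of rest; N(one piece) = 1:
  size 1 → [3]=1  [5]=1
  size 2 → [2,3]=1  [3,5]=2  [4,5]=1
  size 3 → [1,2,3]=1  [2,3,5]=3  [3,4,5]=3
  size 4 → [0,1,2,3]=1  [1,2,3,5]=4  [2,3,4,5]=6
  first=0(l) contributes 10
  first=4(h) contributes 5
|[w]| = 15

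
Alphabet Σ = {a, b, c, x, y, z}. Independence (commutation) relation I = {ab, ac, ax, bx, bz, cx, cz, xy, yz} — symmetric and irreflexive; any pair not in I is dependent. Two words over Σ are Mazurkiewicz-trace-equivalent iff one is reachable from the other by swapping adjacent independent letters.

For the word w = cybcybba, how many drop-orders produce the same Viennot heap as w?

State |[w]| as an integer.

piece 0:c — minimal
piece 1:y rests on {0:c}
piece 2:b rests on {1:y}
piece 3:c rests on {2:b}
piece 4:y rests on {3:c}
piece 5:b rests on {4:y}
piece 6:b rests on {5:b}
piece 7:a rests on {4:y}
minimal pieces: {0:c}
ways to finish when only these pieces remain (= sum over removing one remaining piece with nothing left below it):
  1 left: {6}→1  {7}→1
  2 left: {5,6}→1  {6,7}→2
  3 left: {5,6,7}→3
  4 left: {4,5,6,7}→3
  5 left: {3,4,5,6,7}→3
  6 left: {2,3,4,5,6,7}→3
  placing 0:c first → 3 extensions

3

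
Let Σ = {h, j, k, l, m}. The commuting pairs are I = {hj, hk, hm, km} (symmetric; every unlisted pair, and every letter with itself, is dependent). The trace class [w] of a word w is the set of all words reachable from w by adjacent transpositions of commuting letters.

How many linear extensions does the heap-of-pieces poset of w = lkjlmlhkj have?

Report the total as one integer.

3

drop 0:l onto floor
drop 1:k onto {0:l}
drop 2:j onto {1:k}
drop 3:l onto {2:j}
drop 4:m onto {3:l}
drop 5:l onto {4:m}
drop 6:h onto {5:l}
drop 7:k onto {5:l}
drop 8:j onto {7:k}
ground layer = {0:l}
drop-orders for the pieces not yet dropped (sum over which currently-grounded one goes next):
  1 to go: {6} 1  {8} 1
  2 to go: {6,8} 2  {7,8} 1
  3 to go: {6,7,8} 3
  4 to go: {5,6,7,8} 3
  5 to go: {4,5,6,7,8} 3
  6 to go: {3,4,5,6,7,8} 3
  7 to go: {2,3,4,5,6,7,8} 3
  if 0:l drops first: 3 orders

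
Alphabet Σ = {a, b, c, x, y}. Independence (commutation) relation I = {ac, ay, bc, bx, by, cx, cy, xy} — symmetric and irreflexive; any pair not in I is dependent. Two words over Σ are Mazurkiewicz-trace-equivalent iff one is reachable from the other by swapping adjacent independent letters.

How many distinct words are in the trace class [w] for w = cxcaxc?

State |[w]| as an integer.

20

drop 0:c onto floor
drop 1:x onto floor
drop 2:c onto {0:c}
drop 3:a onto {1:x}
drop 4:x onto {3:a}
drop 5:c onto {2:c}
ground layer = {0:c, 1:x}
drop-orders for the pieces not yet dropped (sum over which currently-grounded one goes next):
  1 to go: {4} 1  {5} 1
  2 to go: {2,5} 1  {3,4} 1  {4,5} 2
  3 to go: {0,2,5} 1  {1,3,4} 1  {2,4,5} 3  {3,4,5} 3
  4 to go: {0,2,4,5} 4  {1,3,4,5} 4  {2,3,4,5} 6
  if 0:c drops first: 10 orders
  if 1:x drops first: 10 orders
heap linearizations: 20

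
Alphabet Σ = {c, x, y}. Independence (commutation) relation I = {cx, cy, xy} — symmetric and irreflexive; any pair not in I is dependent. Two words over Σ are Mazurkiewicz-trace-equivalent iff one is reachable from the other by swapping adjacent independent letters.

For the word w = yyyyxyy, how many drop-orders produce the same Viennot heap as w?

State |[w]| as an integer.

7

drop 0:y onto floor
drop 1:y onto {0:y}
drop 2:y onto {1:y}
drop 3:y onto {2:y}
drop 4:x onto floor
drop 5:y onto {3:y}
drop 6:y onto {5:y}
ground layer = {0:y, 4:x}
drop-orders for the pieces not yet dropped (sum over which currently-grounded one goes next):
  1 to go: {4} 1  {6} 1
  2 to go: {4,6} 2  {5,6} 1
  3 to go: {3,5,6} 1  {4,5,6} 3
  4 to go: {2,3,5,6} 1  {3,4,5,6} 4
  5 to go: {1,2,3,5,6} 1  {2,3,4,5,6} 5
  if 0:y drops first: 6 orders
  if 4:x drops first: 1 orders
heap linearizations: 7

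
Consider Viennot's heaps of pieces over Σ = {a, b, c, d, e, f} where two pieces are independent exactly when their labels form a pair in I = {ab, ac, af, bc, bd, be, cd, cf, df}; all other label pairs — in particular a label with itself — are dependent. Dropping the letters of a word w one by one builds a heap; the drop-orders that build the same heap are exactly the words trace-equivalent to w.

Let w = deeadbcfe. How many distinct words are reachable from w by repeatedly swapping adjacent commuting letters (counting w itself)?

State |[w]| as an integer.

66

#0=d has no predecessor
#1=e depends on [0:d]
#2=e depends on [1:e]
#3=a depends on [2:e]
#4=d depends on [3:a]
#5=b has no predecessor
#6=c depends on [2:e]
#7=f depends on [2:e, 5:b]
#8=e depends on [4:d, 6:c, 7:f]
sources: [0:d, 5:b]
N(rest) = Σ N(rest − s) over sources s of rest; N(one piece) = 1:
  size 1 → [8]=1
  size 2 → [4,8]=1  [6,8]=1  [7,8]=1
  size 3 → [3,4,8]=1  [4,6,8]=2  [4,7,8]=2  [5,7,8]=1  [6,7,8]=2
  size 4 → [3,4,6,8]=3  [3,4,7,8]=3  [4,5,7,8]=3  [4,6,7,8]=6  [5,6,7,8]=3
  size 5 → [3,4,5,7,8]=6  [3,4,6,7,8]=12  [4,5,6,7,8]=12
  size 6 → [2,3,4,6,7,8]=12  [3,4,5,6,7,8]=30
  size 7 → [1,2,3,4,6,7,8]=12  [2,3,4,5,6,7,8]=42
  first=0(d) contributes 54
  first=5(b) contributes 12
|[w]| = 66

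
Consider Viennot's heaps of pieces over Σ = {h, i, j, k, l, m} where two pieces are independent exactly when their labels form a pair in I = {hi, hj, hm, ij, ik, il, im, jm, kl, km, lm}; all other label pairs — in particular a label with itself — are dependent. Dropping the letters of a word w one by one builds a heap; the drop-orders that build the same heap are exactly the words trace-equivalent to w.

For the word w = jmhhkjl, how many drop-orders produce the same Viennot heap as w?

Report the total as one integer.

21

drop 0:j onto floor
drop 1:m onto floor
drop 2:h onto floor
drop 3:h onto {2:h}
drop 4:k onto {0:j, 3:h}
drop 5:j onto {4:k}
drop 6:l onto {5:j}
ground layer = {0:j, 1:m, 2:h}
drop-orders for the pieces not yet dropped (sum over which currently-grounded one goes next):
  1 to go: {1} 1  {6} 1
  2 to go: {1,6} 2  {5,6} 1
  3 to go: {1,5,6} 3  {4,5,6} 1
  4 to go: {0,4,5,6} 1  {1,4,5,6} 4  {3,4,5,6} 1
  5 to go: {0,1,4,5,6} 5  {0,3,4,5,6} 2  {1,3,4,5,6} 5  {2,3,4,5,6} 1
  if 0:j drops first: 6 orders
  if 1:m drops first: 3 orders
  if 2:h drops first: 12 orders
heap linearizations: 21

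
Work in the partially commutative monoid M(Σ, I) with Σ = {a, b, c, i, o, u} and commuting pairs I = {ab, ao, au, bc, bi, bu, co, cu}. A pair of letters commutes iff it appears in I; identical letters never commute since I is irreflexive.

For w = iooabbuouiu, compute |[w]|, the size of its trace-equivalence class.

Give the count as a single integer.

drop 0:i onto floor
drop 1:o onto {0:i}
drop 2:o onto {1:o}
drop 3:a onto {0:i}
drop 4:b onto {2:o}
drop 5:b onto {4:b}
drop 6:u onto {2:o}
drop 7:o onto {5:b, 6:u}
drop 8:u onto {7:o}
drop 9:i onto {3:a, 8:u}
drop 10:u onto {9:i}
ground layer = {0:i}
drop-orders for the pieces not yet dropped (sum over which currently-grounded one goes next):
  1 to go: {10} 1
  2 to go: {9,10} 1
  3 to go: {3,9,10} 1  {8,9,10} 1
  4 to go: {3,8,9,10} 2  {7,8,9,10} 1
  5 to go: {3,7,8,9,10} 3  {5,7,8,9,10} 1  {6,7,8,9,10} 1
  6 to go: {3,5,7,8,9,10} 4  {3,6,7,8,9,10} 4  {4,5,7,8,9,10} 1  {5,6,7,8,9,10} 2
  7 to go: {3,4,5,7,8,9,10} 5  {3,5,6,7,8,9,10} 10  {4,5,6,7,8,9,10} 3
  8 to go: {2,4,5,6,7,8,9,10} 3  {3,4,5,6,7,8,9,10} 18
  9 to go: {1,2,4,5,6,7,8,9,10} 3  {2,3,4,5,6,7,8,9,10} 21
  if 0:i drops first: 24 orders

24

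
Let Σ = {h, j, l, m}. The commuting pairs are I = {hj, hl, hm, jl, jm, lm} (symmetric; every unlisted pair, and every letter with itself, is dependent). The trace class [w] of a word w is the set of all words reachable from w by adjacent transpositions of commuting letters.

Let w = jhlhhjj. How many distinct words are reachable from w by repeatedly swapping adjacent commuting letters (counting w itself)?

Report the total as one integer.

#0=j has no predecessor
#1=h has no predecessor
#2=l has no predecessor
#3=h depends on [1:h]
#4=h depends on [3:h]
#5=j depends on [0:j]
#6=j depends on [5:j]
sources: [0:j, 1:h, 2:l]
N(rest) = Σ N(rest − s) over sources s of rest; N(one piece) = 1:
  size 1 → [2]=1  [4]=1  [6]=1
  size 2 → [2,4]=2  [2,6]=2  [3,4]=1  [4,6]=2  [5,6]=1
  size 3 → [0,5,6]=1  [1,3,4]=1  [2,3,4]=3  [2,4,6]=6  [2,5,6]=3  [3,4,6]=3  [4,5,6]=3
  size 4 → [0,2,5,6]=4  [0,4,5,6]=4  [1,2,3,4]=4  [1,3,4,6]=4  [2,3,4,6]=12  [2,4,5,6]=12  [3,4,5,6]=6
  size 5 → [0,2,4,5,6]=20  [0,3,4,5,6]=10  [1,2,3,4,6]=20  [1,3,4,5,6]=10  [2,3,4,5,6]=30
  first=0(j) contributes 60
  first=1(h) contributes 60
  first=2(l) contributes 20
|[w]| = 140

140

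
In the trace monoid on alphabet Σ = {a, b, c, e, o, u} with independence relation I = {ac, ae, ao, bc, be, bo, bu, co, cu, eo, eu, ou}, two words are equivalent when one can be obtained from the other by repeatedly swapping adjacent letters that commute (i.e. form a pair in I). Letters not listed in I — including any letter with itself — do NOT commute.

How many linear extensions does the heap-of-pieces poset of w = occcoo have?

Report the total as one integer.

20

0(o) covers ∅
1(c) covers ∅
2(c) covers 1:c
3(c) covers 2:c
4(o) covers 0:o
5(o) covers 4:o
floor of heap: 0:o, 1:c
completions by unplaced set U, small U first (add the entries for U minus each lowest piece of U):
  |U|=1: {3}:1  {5}:1
  |U|=2: {2,3}:1  {3,5}:2  {4,5}:1
  |U|=3: {0,4,5}:1  {1,2,3}:1  {2,3,5}:3  {3,4,5}:3
  |U|=4: {0,3,4,5}:4  {1,2,3,5}:4  {2,3,4,5}:6
  start at 0(o): 10
  start at 1(c): 10
sum over floor = 20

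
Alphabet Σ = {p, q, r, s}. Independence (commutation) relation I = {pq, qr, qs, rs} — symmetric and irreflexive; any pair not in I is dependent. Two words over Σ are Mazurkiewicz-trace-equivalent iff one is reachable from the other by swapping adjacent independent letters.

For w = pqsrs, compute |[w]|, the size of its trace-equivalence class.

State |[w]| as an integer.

15

#0=p has no predecessor
#1=q has no predecessor
#2=s depends on [0:p]
#3=r depends on [0:p]
#4=s depends on [2:s]
sources: [0:p, 1:q]
N(rest) = Σ N(rest − s) over sources s of rest; N(one piece) = 1:
  size 1 → [1]=1  [3]=1  [4]=1
  size 2 → [1,3]=2  [1,4]=2  [2,4]=1  [3,4]=2
  size 3 → [1,2,4]=3  [1,3,4]=6  [2,3,4]=3
  first=0(p) contributes 12
  first=1(q) contributes 3
|[w]| = 15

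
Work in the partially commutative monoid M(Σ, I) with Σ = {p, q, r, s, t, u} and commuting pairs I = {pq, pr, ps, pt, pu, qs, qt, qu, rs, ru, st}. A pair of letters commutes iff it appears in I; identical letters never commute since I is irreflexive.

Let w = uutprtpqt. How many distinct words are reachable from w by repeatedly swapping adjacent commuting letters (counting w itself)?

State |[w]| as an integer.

drop 0:u onto floor
drop 1:u onto {0:u}
drop 2:t onto {1:u}
drop 3:p onto floor
drop 4:r onto {2:t}
drop 5:t onto {4:r}
drop 6:p onto {3:p}
drop 7:q onto {4:r}
drop 8:t onto {5:t}
ground layer = {0:u, 3:p}
drop-orders for the pieces not yet dropped (sum over which currently-grounded one goes next):
  1 to go: {6} 1  {7} 1  {8} 1
  2 to go: {3,6} 1  {5,8} 1  {6,7} 2  {6,8} 2  {7,8} 2
  3 to go: {3,6,7} 3  {3,6,8} 3  {5,6,8} 3  {5,7,8} 3  {6,7,8} 6
  4 to go: {3,5,6,8} 6  {3,6,7,8} 12  {4,5,7,8} 3  {5,6,7,8} 12
  5 to go: {2,4,5,7,8} 3  {3,5,6,7,8} 30  {4,5,6,7,8} 15
  6 to go: {1,2,4,5,7,8} 3  {2,4,5,6,7,8} 18  {3,4,5,6,7,8} 45
  7 to go: {0,1,2,4,5,7,8} 3  {1,2,4,5,6,7,8} 21  {2,3,4,5,6,7,8} 63
  if 0:u drops first: 84 orders
  if 3:p drops first: 24 orders
heap linearizations: 108

108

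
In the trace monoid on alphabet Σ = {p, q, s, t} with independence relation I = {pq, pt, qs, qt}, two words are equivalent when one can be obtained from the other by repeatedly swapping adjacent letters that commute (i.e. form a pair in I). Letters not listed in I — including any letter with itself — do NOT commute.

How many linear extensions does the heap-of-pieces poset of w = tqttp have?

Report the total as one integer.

drop 0:t onto floor
drop 1:q onto floor
drop 2:t onto {0:t}
drop 3:t onto {2:t}
drop 4:p onto floor
ground layer = {0:t, 1:q, 4:p}
drop-orders for the pieces not yet dropped (sum over which currently-grounded one goes next):
  1 to go: {1} 1  {3} 1  {4} 1
  2 to go: {1,3} 2  {1,4} 2  {2,3} 1  {3,4} 2
  3 to go: {0,2,3} 1  {1,2,3} 3  {1,3,4} 6  {2,3,4} 3
  if 0:t drops first: 12 orders
  if 1:q drops first: 4 orders
  if 4:p drops first: 4 orders
heap linearizations: 20

20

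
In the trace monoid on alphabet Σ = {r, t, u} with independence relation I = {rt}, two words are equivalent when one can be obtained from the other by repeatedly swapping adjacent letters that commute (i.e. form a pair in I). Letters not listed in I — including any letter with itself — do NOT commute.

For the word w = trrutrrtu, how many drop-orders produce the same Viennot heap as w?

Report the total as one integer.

18

piece 0:t — minimal
piece 1:r — minimal
piece 2:r rests on {1:r}
piece 3:u rests on {0:t, 2:r}
piece 4:t rests on {3:u}
piece 5:r rests on {3:u}
piece 6:r rests on {5:r}
piece 7:t rests on {4:t}
piece 8:u rests on {6:r, 7:t}
minimal pieces: {0:t, 1:r}
ways to finish when only these pieces remain (= sum over removing one remaining piece with nothing left below it):
  1 left: {8}→1
  2 left: {6,8}→1  {7,8}→1
  3 left: {4,7,8}→1  {5,6,8}→1  {6,7,8}→2
  4 left: {4,6,7,8}→3  {5,6,7,8}→3
  5 left: {4,5,6,7,8}→6
  6 left: {3,4,5,6,7,8}→6
  7 left: {0,3,4,5,6,7,8}→6  {2,3,4,5,6,7,8}→6
  placing 0:t first → 6 extensions
  placing 1:r first → 12 extensions
total linear extensions = 18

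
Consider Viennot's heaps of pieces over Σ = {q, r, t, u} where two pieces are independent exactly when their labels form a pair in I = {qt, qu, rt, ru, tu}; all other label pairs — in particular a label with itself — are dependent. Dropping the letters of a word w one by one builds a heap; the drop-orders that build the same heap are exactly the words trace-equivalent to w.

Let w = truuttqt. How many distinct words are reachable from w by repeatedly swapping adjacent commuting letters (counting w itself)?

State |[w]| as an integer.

420

0(t) covers ∅
1(r) covers ∅
2(u) covers ∅
3(u) covers 2:u
4(t) covers 0:t
5(t) covers 4:t
6(q) covers 1:r
7(t) covers 5:t
floor of heap: 0:t, 1:r, 2:u
completions by unplaced set U, small U first (add the entries for U minus each lowest piece of U):
  |U|=1: {3}:1  {6}:1  {7}:1
  |U|=2: {1,6}:1  {2,3}:1  {3,6}:2  {3,7}:2  {5,7}:1  {6,7}:2
  |U|=3: {1,3,6}:3  {1,6,7}:3  {2,3,6}:3  {2,3,7}:3  {3,5,7}:3  {3,6,7}:6  {4,5,7}:1  {5,6,7}:3
  |U|=4: {0,4,5,7}:1  {1,2,3,6}:6  {1,3,6,7}:12  {1,5,6,7}:6  {2,3,5,7}:6  {2,3,6,7}:12  {3,4,5,7}:4  {3,5,6,7}:12  {4,5,6,7}:4
  |U|=5: {0,3,4,5,7}:5  {0,4,5,6,7}:5  {1,2,3,6,7}:30  {1,3,5,6,7}:30  {1,4,5,6,7}:10  {2,3,4,5,7}:10  {2,3,5,6,7}:30  {3,4,5,6,7}:20
  |U|=6: {0,1,4,5,6,7}:15  {0,2,3,4,5,7}:15  {0,3,4,5,6,7}:30  {1,2,3,5,6,7}:90  {1,3,4,5,6,7}:60  {2,3,4,5,6,7}:60
  start at 0(t): 210
  start at 1(r): 105
  start at 2(u): 105
sum over floor = 420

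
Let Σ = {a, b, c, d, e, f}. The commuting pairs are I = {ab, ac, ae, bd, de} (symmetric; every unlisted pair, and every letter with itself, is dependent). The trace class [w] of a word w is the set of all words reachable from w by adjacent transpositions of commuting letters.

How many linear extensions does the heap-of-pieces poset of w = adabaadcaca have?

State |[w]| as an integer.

46

drop 0:a onto floor
drop 1:d onto {0:a}
drop 2:a onto {1:d}
drop 3:b onto floor
drop 4:a onto {2:a}
drop 5:a onto {4:a}
drop 6:d onto {5:a}
drop 7:c onto {3:b, 6:d}
drop 8:a onto {6:d}
drop 9:c onto {7:c}
drop 10:a onto {8:a}
ground layer = {0:a, 3:b}
drop-orders for the pieces not yet dropped (sum over which currently-grounded one goes next):
  1 to go: {9} 1  {10} 1
  2 to go: {7,9} 1  {8,10} 1  {9,10} 2
  3 to go: {3,7,9} 1  {7,9,10} 3  {8,9,10} 3
  4 to go: {3,7,9,10} 4  {7,8,9,10} 6
  5 to go: {3,7,8,9,10} 10  {6,7,8,9,10} 6
  6 to go: {3,6,7,8,9,10} 16  {5,6,7,8,9,10} 6
  7 to go: {3,5,6,7,8,9,10} 22  {4,5,6,7,8,9,10} 6
  8 to go: {2,4,5,6,7,8,9,10} 6  {3,4,5,6,7,8,9,10} 28
  9 to go: {1,2,4,5,6,7,8,9,10} 6  {2,3,4,5,6,7,8,9,10} 34
  if 0:a drops first: 40 orders
  if 3:b drops first: 6 orders
heap linearizations: 46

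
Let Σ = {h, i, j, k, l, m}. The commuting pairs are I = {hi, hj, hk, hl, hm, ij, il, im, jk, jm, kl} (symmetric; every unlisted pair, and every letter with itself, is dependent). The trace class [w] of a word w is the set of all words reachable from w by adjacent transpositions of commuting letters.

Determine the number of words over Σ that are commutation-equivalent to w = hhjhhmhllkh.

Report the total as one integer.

3234

#0=h has no predecessor
#1=h depends on [0:h]
#2=j has no predecessor
#3=h depends on [1:h]
#4=h depends on [3:h]
#5=m has no predecessor
#6=h depends on [4:h]
#7=l depends on [2:j, 5:m]
#8=l depends on [7:l]
#9=k depends on [5:m]
#10=h depends on [6:h]
sources: [0:h, 2:j, 5:m]
N(rest) = Σ N(rest − s) over sources s of rest; N(one piece) = 1:
  size 1 → [8]=1  [9]=1  [10]=1
  size 2 → [6,10]=1  [7,8]=1  [8,9]=2  [8,10]=2  [9,10]=2
  size 3 → [2,7,8]=1  [4,6,10]=1  [6,8,10]=3  [6,9,10]=3  [7,8,9]=3  [7,8,10]=3  [8,9,10]=6
  size 4 → [2,7,8,9]=4  [2,7,8,10]=4  [3,4,6,10]=1  [4,6,8,10]=4  [4,6,9,10]=4  [5,7,8,9]=3  [6,7,8,10]=6  [6,8,9,10]=12  [7,8,9,10]=12
  size 5 → [1,3,4,6,10]=1  [2,5,7,8,9]=7  [2,6,7,8,10]=10  [2,7,8,9,10]=20  [3,4,6,8,10]=5  [3,4,6,9,10]=5  [4,6,7,8,10]=10  [4,6,8,9,10]=20  [5,7,8,9,10]=15  [6,7,8,9,10]=30
  size 6 → [0,1,3,4,6,10]=1  [1,3,4,6,8,10]=6  [1,3,4,6,9,10]=6  [2,4,6,7,8,10]=20  [2,5,7,8,9,10]=42  [2,6,7,8,9,10]=60  [3,4,6,7,8,10]=15  [3,4,6,8,9,10]=30  [4,6,7,8,9,10]=60  [5,6,7,8,9,10]=45
  size 7 → [0,1,3,4,6,8,10]=7  [0,1,3,4,6,9,10]=7  [1,3,4,6,7,8,10]=21  [1,3,4,6,8,9,10]=42  [2,3,4,6,7,8,10]=35  [2,4,6,7,8,9,10]=140  [2,5,6,7,8,9,10]=147  [3,4,6,7,8,9,10]=105  [4,5,6,7,8,9,10]=105
  size 8 → [0,1,3,4,6,7,8,10]=28  [0,1,3,4,6,8,9,10]=56  [1,2,3,4,6,7,8,10]=56  [1,3,4,6,7,8,9,10]=168  [2,3,4,6,7,8,9,10]=280  [2,4,5,6,7,8,9,10]=392  [3,4,5,6,7,8,9,10]=210
  size 9 → [0,1,2,3,4,6,7,8,10]=84  [0,1,3,4,6,7,8,9,10]=252  [1,2,3,4,6,7,8,9,10]=504  [1,3,4,5,6,7,8,9,10]=378  [2,3,4,5,6,7,8,9,10]=882
  first=0(h) contributes 1764
  first=2(j) contributes 630
  first=5(m) contributes 840
|[w]| = 3234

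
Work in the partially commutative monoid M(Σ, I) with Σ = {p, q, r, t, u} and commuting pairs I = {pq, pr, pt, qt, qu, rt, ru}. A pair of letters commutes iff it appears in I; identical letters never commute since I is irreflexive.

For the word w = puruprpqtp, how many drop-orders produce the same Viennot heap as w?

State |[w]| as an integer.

#0=p has no predecessor
#1=u depends on [0:p]
#2=r has no predecessor
#3=u depends on [1:u]
#4=p depends on [3:u]
#5=r depends on [2:r]
#6=p depends on [4:p]
#7=q depends on [5:r]
#8=t depends on [3:u]
#9=p depends on [6:p]
sources: [0:p, 2:r]
N(rest) = Σ N(rest − s) over sources s of rest; N(one piece) = 1:
  size 1 → [7]=1  [8]=1  [9]=1
  size 2 → [5,7]=1  [6,9]=1  [7,8]=2  [7,9]=2  [8,9]=2
  size 3 → [2,5,7]=1  [4,6,9]=1  [5,7,8]=3  [5,7,9]=3  [6,7,9]=3  [6,8,9]=3  [7,8,9]=6
  size 4 → [2,5,7,8]=4  [2,5,7,9]=4  [4,6,7,9]=4  [4,6,8,9]=4  [5,6,7,9]=6  [5,7,8,9]=12  [6,7,8,9]=12
  size 5 → [2,5,6,7,9]=10  [2,5,7,8,9]=20  [3,4,6,8,9]=4  [4,5,6,7,9]=10  [4,6,7,8,9]=20  [5,6,7,8,9]=30
  size 6 → [1,3,4,6,8,9]=4  [2,4,5,6,7,9]=20  [2,5,6,7,8,9]=60  [3,4,6,7,8,9]=24  [4,5,6,7,8,9]=60
  size 7 → [0,1,3,4,6,8,9]=4  [1,3,4,6,7,8,9]=28  [2,4,5,6,7,8,9]=140  [3,4,5,6,7,8,9]=84
  size 8 → [0,1,3,4,6,7,8,9]=32  [1,3,4,5,6,7,8,9]=112  [2,3,4,5,6,7,8,9]=224
  first=0(p) contributes 336
  first=2(r) contributes 144
|[w]| = 480

480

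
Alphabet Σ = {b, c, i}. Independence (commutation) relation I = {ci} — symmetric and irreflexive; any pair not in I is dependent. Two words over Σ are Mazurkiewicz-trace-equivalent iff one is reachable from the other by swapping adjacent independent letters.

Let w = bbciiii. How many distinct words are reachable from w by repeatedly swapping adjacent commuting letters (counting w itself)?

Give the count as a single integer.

0(b) covers ∅
1(b) covers 0:b
2(c) covers 1:b
3(i) covers 1:b
4(i) covers 3:i
5(i) covers 4:i
6(i) covers 5:i
floor of heap: 0:b
completions by unplaced set U, small U first (add the entries for U minus each lowest piece of U):
  |U|=1: {2}:1  {6}:1
  |U|=2: {2,6}:2  {5,6}:1
  |U|=3: {2,5,6}:3  {4,5,6}:1
  |U|=4: {2,4,5,6}:4  {3,4,5,6}:1
  |U|=5: {2,3,4,5,6}:5
  start at 0(b): 5

5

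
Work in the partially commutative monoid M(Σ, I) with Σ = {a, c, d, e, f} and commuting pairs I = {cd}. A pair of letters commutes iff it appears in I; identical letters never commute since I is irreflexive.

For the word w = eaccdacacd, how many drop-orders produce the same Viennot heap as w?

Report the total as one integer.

piece 0:e — minimal
piece 1:a rests on {0:e}
piece 2:c rests on {1:a}
piece 3:c rests on {2:c}
piece 4:d rests on {1:a}
piece 5:a rests on {3:c, 4:d}
piece 6:c rests on {5:a}
piece 7:a rests on {6:c}
piece 8:c rests on {7:a}
piece 9:d rests on {7:a}
minimal pieces: {0:e}
ways to finish when only these pieces remain (= sum over removing one remaining piece with nothing left below it):
  1 left: {8}→1  {9}→1
  2 left: {8,9}→2
  3 left: {7,8,9}→2
  4 left: {6,7,8,9}→2
  5 left: {5,6,7,8,9}→2
  6 left: {3,5,6,7,8,9}→2  {4,5,6,7,8,9}→2
  7 left: {2,3,5,6,7,8,9}→2  {3,4,5,6,7,8,9}→4
  8 left: {2,3,4,5,6,7,8,9}→6
  placing 0:e first → 6 extensions

6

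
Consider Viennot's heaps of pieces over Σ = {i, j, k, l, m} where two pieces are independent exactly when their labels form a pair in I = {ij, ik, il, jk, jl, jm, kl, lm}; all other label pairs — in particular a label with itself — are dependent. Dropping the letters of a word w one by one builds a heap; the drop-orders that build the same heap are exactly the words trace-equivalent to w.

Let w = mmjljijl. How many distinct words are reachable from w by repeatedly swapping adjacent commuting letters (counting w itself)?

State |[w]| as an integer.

560

piece 0:m — minimal
piece 1:m rests on {0:m}
piece 2:j — minimal
piece 3:l — minimal
piece 4:j rests on {2:j}
piece 5:i rests on {1:m}
piece 6:j rests on {4:j}
piece 7:l rests on {3:l}
minimal pieces: {0:m, 2:j, 3:l}
ways to finish when only these pieces remain (= sum over removing one remaining piece with nothing left below it):
  1 left: {5}→1  {6}→1  {7}→1
  2 left: {1,5}→1  {3,7}→1  {4,6}→1  {5,6}→2  {5,7}→2  {6,7}→2
  3 left: {0,1,5}→1  {1,5,6}→3  {1,5,7}→3  {2,4,6}→1  {3,5,7}→3  {3,6,7}→3  {4,5,6}→3  {4,6,7}→3  {5,6,7}→6
  4 left: {0,1,5,6}→4  {0,1,5,7}→4  {1,3,5,7}→6  {1,4,5,6}→6  {1,5,6,7}→12  {2,4,5,6}→4  {2,4,6,7}→4  {3,4,6,7}→6  {3,5,6,7}→12  {4,5,6,7}→12
  5 left: {0,1,3,5,7}→10  {0,1,4,5,6}→10  {0,1,5,6,7}→20  {1,2,4,5,6}→10  {1,3,5,6,7}→30  {1,4,5,6,7}→30  {2,3,4,6,7}→10  {2,4,5,6,7}→20  {3,4,5,6,7}→30
  6 left: {0,1,2,4,5,6}→20  {0,1,3,5,6,7}→60  {0,1,4,5,6,7}→60  {1,2,4,5,6,7}→60  {1,3,4,5,6,7}→90  {2,3,4,5,6,7}→60
  placing 0:m first → 210 extensions
  placing 2:j first → 210 extensions
  placing 3:l first → 140 extensions
total linear extensions = 560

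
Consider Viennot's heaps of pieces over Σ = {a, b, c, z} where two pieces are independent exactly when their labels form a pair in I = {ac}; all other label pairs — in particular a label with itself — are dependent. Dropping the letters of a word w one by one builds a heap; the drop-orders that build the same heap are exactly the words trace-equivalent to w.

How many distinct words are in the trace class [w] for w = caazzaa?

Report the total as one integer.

0(c) covers ∅
1(a) covers ∅
2(a) covers 1:a
3(z) covers 0:c, 2:a
4(z) covers 3:z
5(a) covers 4:z
6(a) covers 5:a
floor of heap: 0:c, 1:a
completions by unplaced set U, small U first (add the entries for U minus each lowest piece of U):
  |U|=1: {6}:1
  |U|=2: {5,6}:1
  |U|=3: {4,5,6}:1
  |U|=4: {3,4,5,6}:1
  |U|=5: {0,3,4,5,6}:1  {2,3,4,5,6}:1
  start at 0(c): 1
  start at 1(a): 2
sum over floor = 3

3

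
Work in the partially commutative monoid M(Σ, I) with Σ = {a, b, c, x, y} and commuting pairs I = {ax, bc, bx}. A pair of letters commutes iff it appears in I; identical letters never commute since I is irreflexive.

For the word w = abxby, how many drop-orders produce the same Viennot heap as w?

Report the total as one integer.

4

#0=a has no predecessor
#1=b depends on [0:a]
#2=x has no predecessor
#3=b depends on [1:b]
#4=y depends on [2:x, 3:b]
sources: [0:a, 2:x]
N(rest) = Σ N(rest − s) over sources s of rest; N(one piece) = 1:
  size 1 → [4]=1
  size 2 → [2,4]=1  [3,4]=1
  size 3 → [1,3,4]=1  [2,3,4]=2
  first=0(a) contributes 3
  first=2(x) contributes 1
|[w]| = 4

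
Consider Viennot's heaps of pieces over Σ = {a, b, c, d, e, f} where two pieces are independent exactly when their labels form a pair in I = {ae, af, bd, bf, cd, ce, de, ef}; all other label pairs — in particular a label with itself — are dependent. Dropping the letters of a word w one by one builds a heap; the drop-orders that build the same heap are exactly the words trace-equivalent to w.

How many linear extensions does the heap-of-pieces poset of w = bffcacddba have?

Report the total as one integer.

0(b) covers ∅
1(f) covers ∅
2(f) covers 1:f
3(c) covers 0:b, 2:f
4(a) covers 3:c
5(c) covers 4:a
6(d) covers 4:a
7(d) covers 6:d
8(b) covers 5:c
9(a) covers 7:d, 8:b
floor of heap: 0:b, 1:f
completions by unplaced set U, small U first (add the entries for U minus each lowest piece of U):
  |U|=1: {9}:1
  |U|=2: {7,9}:1  {8,9}:1
  |U|=3: {5,8,9}:1  {6,7,9}:1  {7,8,9}:2
  |U|=4: {5,7,8,9}:3  {6,7,8,9}:3
  |U|=5: {5,6,7,8,9}:6
  |U|=6: {4,5,6,7,8,9}:6
  |U|=7: {3,4,5,6,7,8,9}:6
  |U|=8: {0,3,4,5,6,7,8,9}:6  {2,3,4,5,6,7,8,9}:6
  start at 0(b): 6
  start at 1(f): 12
sum over floor = 18

18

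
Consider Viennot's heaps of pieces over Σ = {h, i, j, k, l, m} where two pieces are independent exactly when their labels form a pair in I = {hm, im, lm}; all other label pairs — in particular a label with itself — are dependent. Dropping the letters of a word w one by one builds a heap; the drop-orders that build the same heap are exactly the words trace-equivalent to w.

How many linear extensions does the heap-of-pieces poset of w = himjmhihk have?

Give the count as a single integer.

12

drop 0:h onto floor
drop 1:i onto {0:h}
drop 2:m onto floor
drop 3:j onto {1:i, 2:m}
drop 4:m onto {3:j}
drop 5:h onto {3:j}
drop 6:i onto {5:h}
drop 7:h onto {6:i}
drop 8:k onto {4:m, 7:h}
ground layer = {0:h, 2:m}
drop-orders for the pieces not yet dropped (sum over which currently-grounded one goes next):
  1 to go: {8} 1
  2 to go: {4,8} 1  {7,8} 1
  3 to go: {4,7,8} 2  {6,7,8} 1
  4 to go: {4,6,7,8} 3  {5,6,7,8} 1
  5 to go: {4,5,6,7,8} 4
  6 to go: {3,4,5,6,7,8} 4
  7 to go: {1,3,4,5,6,7,8} 4  {2,3,4,5,6,7,8} 4
  if 0:h drops first: 8 orders
  if 2:m drops first: 4 orders
heap linearizations: 12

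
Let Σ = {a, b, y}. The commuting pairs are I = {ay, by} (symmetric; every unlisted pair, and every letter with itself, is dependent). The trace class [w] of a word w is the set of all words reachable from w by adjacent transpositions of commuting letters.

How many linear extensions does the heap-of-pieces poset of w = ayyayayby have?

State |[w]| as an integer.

126

drop 0:a onto floor
drop 1:y onto floor
drop 2:y onto {1:y}
drop 3:a onto {0:a}
drop 4:y onto {2:y}
drop 5:a onto {3:a}
drop 6:y onto {4:y}
drop 7:b onto {5:a}
drop 8:y onto {6:y}
ground layer = {0:a, 1:y}
drop-orders for the pieces not yet dropped (sum over which currently-grounded one goes next):
  1 to go: {7} 1  {8} 1
  2 to go: {5,7} 1  {6,8} 1  {7,8} 2
  3 to go: {3,5,7} 1  {4,6,8} 1  {5,7,8} 3  {6,7,8} 3
  4 to go: {0,3,5,7} 1  {2,4,6,8} 1  {3,5,7,8} 4  {4,6,7,8} 4  {5,6,7,8} 6
  5 to go: {0,3,5,7,8} 5  {1,2,4,6,8} 1  {2,4,6,7,8} 5  {3,5,6,7,8} 10  {4,5,6,7,8} 10
  6 to go: {0,3,5,6,7,8} 15  {1,2,4,6,7,8} 6  {2,4,5,6,7,8} 15  {3,4,5,6,7,8} 20
  7 to go: {0,3,4,5,6,7,8} 35  {1,2,4,5,6,7,8} 21  {2,3,4,5,6,7,8} 35
  if 0:a drops first: 56 orders
  if 1:y drops first: 70 orders
heap linearizations: 126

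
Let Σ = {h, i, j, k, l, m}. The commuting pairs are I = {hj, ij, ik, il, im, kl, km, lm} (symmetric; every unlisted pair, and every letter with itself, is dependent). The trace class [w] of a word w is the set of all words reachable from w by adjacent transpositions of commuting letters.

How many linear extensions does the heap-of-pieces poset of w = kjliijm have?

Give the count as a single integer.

21

#0=k has no predecessor
#1=j depends on [0:k]
#2=l depends on [1:j]
#3=i has no predecessor
#4=i depends on [3:i]
#5=j depends on [2:l]
#6=m depends on [5:j]
sources: [0:k, 3:i]
N(rest) = Σ N(rest − s) over sources s of rest; N(one piece) = 1:
  size 1 → [4]=1  [6]=1
  size 2 → [3,4]=1  [4,6]=2  [5,6]=1
  size 3 → [2,5,6]=1  [3,4,6]=3  [4,5,6]=3
  size 4 → [1,2,5,6]=1  [2,4,5,6]=4  [3,4,5,6]=6
  size 5 → [0,1,2,5,6]=1  [1,2,4,5,6]=5  [2,3,4,5,6]=10
  first=0(k) contributes 15
  first=3(i) contributes 6
|[w]| = 21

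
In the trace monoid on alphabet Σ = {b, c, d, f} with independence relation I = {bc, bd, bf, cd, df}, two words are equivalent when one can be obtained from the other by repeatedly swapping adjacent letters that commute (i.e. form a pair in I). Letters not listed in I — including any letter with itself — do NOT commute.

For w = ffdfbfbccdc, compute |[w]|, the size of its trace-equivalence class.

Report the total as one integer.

1980

0(f) covers ∅
1(f) covers 0:f
2(d) covers ∅
3(f) covers 1:f
4(b) covers ∅
5(f) covers 3:f
6(b) covers 4:b
7(c) covers 5:f
8(c) covers 7:c
9(d) covers 2:d
10(c) covers 8:c
floor of heap: 0:f, 2:d, 4:b
completions by unplaced set U, small U first (add the entries for U minus each lowest piece of U):
  |U|=1: {6}:1  {9}:1  {10}:1
  |U|=2: {2,9}:1  {4,6}:1  {6,9}:2  {6,10}:2  {8,10}:1  {9,10}:2
  |U|=3: {2,6,9}:3  {2,9,10}:3  {4,6,9}:3  {4,6,10}:3  {6,8,10}:3  {6,9,10}:6  {7,8,10}:1  {8,9,10}:3
  |U|=4: {2,4,6,9}:6  {2,6,9,10}:12  {2,8,9,10}:6  {4,6,8,10}:6  {4,6,9,10}:12  {5,7,8,10}:1  {6,7,8,10}:4  {6,8,9,10}:12  {7,8,9,10}:4
  |U|=5: {2,4,6,9,10}:30  {2,6,8,9,10}:30  {2,7,8,9,10}:10  {3,5,7,8,10}:1  {4,6,7,8,10}:10  {4,6,8,9,10}:30  {5,6,7,8,10}:5  {5,7,8,9,10}:5  {6,7,8,9,10}:20
  |U|=6: {1,3,5,7,8,10}:1  {2,4,6,8,9,10}:90  {2,5,7,8,9,10}:15  {2,6,7,8,9,10}:60  {3,5,6,7,8,10}:6  {3,5,7,8,9,10}:6  {4,5,6,7,8,10}:15  {4,6,7,8,9,10}:60  {5,6,7,8,9,10}:30
  |U|=7: {0,1,3,5,7,8,10}:1  {1,3,5,6,7,8,10}:7  {1,3,5,7,8,9,10}:7  {2,3,5,7,8,9,10}:21  {2,4,6,7,8,9,10}:210  {2,5,6,7,8,9,10}:105  {3,4,5,6,7,8,10}:21  {3,5,6,7,8,9,10}:42  {4,5,6,7,8,9,10}:105
  |U|=8: {0,1,3,5,6,7,8,10}:8  {0,1,3,5,7,8,9,10}:8  {1,2,3,5,7,8,9,10}:28  {1,3,4,5,6,7,8,10}:28  {1,3,5,6,7,8,9,10}:56  {2,3,5,6,7,8,9,10}:168  {2,4,5,6,7,8,9,10}:420  {3,4,5,6,7,8,9,10}:168
  |U|=9: {0,1,2,3,5,7,8,9,10}:36  {0,1,3,4,5,6,7,8,10}:36  {0,1,3,5,6,7,8,9,10}:72  {1,2,3,5,6,7,8,9,10}:252  {1,3,4,5,6,7,8,9,10}:252  {2,3,4,5,6,7,8,9,10}:756
  start at 0(f): 1260
  start at 2(d): 360
  start at 4(b): 360
sum over floor = 1980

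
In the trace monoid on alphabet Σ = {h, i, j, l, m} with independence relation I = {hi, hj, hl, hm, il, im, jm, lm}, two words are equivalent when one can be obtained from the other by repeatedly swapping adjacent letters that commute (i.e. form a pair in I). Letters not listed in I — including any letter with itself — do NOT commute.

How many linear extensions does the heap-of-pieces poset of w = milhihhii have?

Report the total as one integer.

2520

0(m) covers ∅
1(i) covers ∅
2(l) covers ∅
3(h) covers ∅
4(i) covers 1:i
5(h) covers 3:h
6(h) covers 5:h
7(i) covers 4:i
8(i) covers 7:i
floor of heap: 0:m, 1:i, 2:l, 3:h
completions by unplaced set U, small U first (add the entries for U minus each lowest piece of U):
  |U|=1: {0}:1  {2}:1  {6}:1  {8}:1
  |U|=2: {0,2}:2  {0,6}:2  {0,8}:2  {2,6}:2  {2,8}:2  {5,6}:1  {6,8}:2  {7,8}:1
  |U|=3: {0,2,6}:6  {0,2,8}:6  {0,5,6}:3  {0,6,8}:6  {0,7,8}:3  {2,5,6}:3  {2,6,8}:6  {2,7,8}:3  {3,5,6}:1  {4,7,8}:1  {5,6,8}:3  {6,7,8}:3
  |U|=4: {0,2,5,6}:12  {0,2,6,8}:24  {0,2,7,8}:12  {0,3,5,6}:4  {0,4,7,8}:4  {0,5,6,8}:12  {0,6,7,8}:12  {1,4,7,8}:1  {2,3,5,6}:4  {2,4,7,8}:4  {2,5,6,8}:12  {2,6,7,8}:12  {3,5,6,8}:4  {4,6,7,8}:4  {5,6,7,8}:6
  |U|=5: {0,1,4,7,8}:5  {0,2,3,5,6}:20  {0,2,4,7,8}:20  {0,2,5,6,8}:60  {0,2,6,7,8}:60  {0,3,5,6,8}:20  {0,4,6,7,8}:20  {0,5,6,7,8}:30  {1,2,4,7,8}:5  {1,4,6,7,8}:5  {2,3,5,6,8}:20  {2,4,6,7,8}:20  {2,5,6,7,8}:30  {3,5,6,7,8}:10  {4,5,6,7,8}:10
  |U|=6: {0,1,2,4,7,8}:30  {0,1,4,6,7,8}:30  {0,2,3,5,6,8}:120  {0,2,4,6,7,8}:120  {0,2,5,6,7,8}:180  {0,3,5,6,7,8}:60  {0,4,5,6,7,8}:60  {1,2,4,6,7,8}:30  {1,4,5,6,7,8}:15  {2,3,5,6,7,8}:60  {2,4,5,6,7,8}:60  {3,4,5,6,7,8}:20
  |U|=7: {0,1,2,4,6,7,8}:210  {0,1,4,5,6,7,8}:105  {0,2,3,5,6,7,8}:420  {0,2,4,5,6,7,8}:420  {0,3,4,5,6,7,8}:140  {1,2,4,5,6,7,8}:105  {1,3,4,5,6,7,8}:35  {2,3,4,5,6,7,8}:140
  start at 0(m): 280
  start at 1(i): 1120
  start at 2(l): 280
  start at 3(h): 840
sum over floor = 2520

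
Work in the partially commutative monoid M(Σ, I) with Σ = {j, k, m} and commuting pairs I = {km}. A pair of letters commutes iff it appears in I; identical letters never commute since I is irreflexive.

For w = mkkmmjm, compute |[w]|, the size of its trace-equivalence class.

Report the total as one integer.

10

piece 0:m — minimal
piece 1:k — minimal
piece 2:k rests on {1:k}
piece 3:m rests on {0:m}
piece 4:m rests on {3:m}
piece 5:j rests on {2:k, 4:m}
piece 6:m rests on {5:j}
minimal pieces: {0:m, 1:k}
ways to finish when only these pieces remain (= sum over removing one remaining piece with nothing left below it):
  1 left: {6}→1
  2 left: {5,6}→1
  3 left: {2,5,6}→1  {4,5,6}→1
  4 left: {1,2,5,6}→1  {2,4,5,6}→2  {3,4,5,6}→1
  5 left: {0,3,4,5,6}→1  {1,2,4,5,6}→3  {2,3,4,5,6}→3
  placing 0:m first → 6 extensions
  placing 1:k first → 4 extensions
total linear extensions = 10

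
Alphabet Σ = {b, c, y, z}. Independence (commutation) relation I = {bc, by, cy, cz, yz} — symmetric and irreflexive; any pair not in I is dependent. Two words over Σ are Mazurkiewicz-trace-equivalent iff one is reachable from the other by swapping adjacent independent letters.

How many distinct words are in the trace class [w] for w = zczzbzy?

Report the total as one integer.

42

drop 0:z onto floor
drop 1:c onto floor
drop 2:z onto {0:z}
drop 3:z onto {2:z}
drop 4:b onto {3:z}
drop 5:z onto {4:b}
drop 6:y onto floor
ground layer = {0:z, 1:c, 6:y}
drop-orders for the pieces not yet dropped (sum over which currently-grounded one goes next):
  1 to go: {1} 1  {5} 1  {6} 1
  2 to go: {1,5} 2  {1,6} 2  {4,5} 1  {5,6} 2
  3 to go: {1,4,5} 3  {1,5,6} 6  {3,4,5} 1  {4,5,6} 3
  4 to go: {1,3,4,5} 4  {1,4,5,6} 12  {2,3,4,5} 1  {3,4,5,6} 4
  5 to go: {0,2,3,4,5} 1  {1,2,3,4,5} 5  {1,3,4,5,6} 20  {2,3,4,5,6} 5
  if 0:z drops first: 30 orders
  if 1:c drops first: 6 orders
  if 6:y drops first: 6 orders
heap linearizations: 42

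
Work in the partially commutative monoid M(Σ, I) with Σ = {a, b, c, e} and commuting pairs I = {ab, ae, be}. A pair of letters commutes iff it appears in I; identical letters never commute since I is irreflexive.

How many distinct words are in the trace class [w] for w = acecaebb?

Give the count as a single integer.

#0=a has no predecessor
#1=c depends on [0:a]
#2=e depends on [1:c]
#3=c depends on [2:e]
#4=a depends on [3:c]
#5=e depends on [3:c]
#6=b depends on [3:c]
#7=b depends on [6:b]
sources: [0:a]
N(rest) = Σ N(rest − s) over sources s of rest; N(one piece) = 1:
  size 1 → [4]=1  [5]=1  [7]=1
  size 2 → [4,5]=2  [4,7]=2  [5,7]=2  [6,7]=1
  size 3 → [4,5,7]=6  [4,6,7]=3  [5,6,7]=3
  size 4 → [4,5,6,7]=12
  size 5 → [3,4,5,6,7]=12
  size 6 → [2,3,4,5,6,7]=12
  first=0(a) contributes 12

12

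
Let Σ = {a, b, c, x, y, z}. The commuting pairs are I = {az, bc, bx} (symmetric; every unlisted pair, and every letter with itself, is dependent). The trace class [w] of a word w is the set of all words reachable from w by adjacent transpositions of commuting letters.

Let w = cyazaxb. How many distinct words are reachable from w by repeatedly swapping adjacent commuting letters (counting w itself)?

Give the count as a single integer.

6

0(c) covers ∅
1(y) covers 0:c
2(a) covers 1:y
3(z) covers 1:y
4(a) covers 2:a
5(x) covers 3:z, 4:a
6(b) covers 3:z, 4:a
floor of heap: 0:c
completions by unplaced set U, small U first (add the entries for U minus each lowest piece of U):
  |U|=1: {5}:1  {6}:1
  |U|=2: {5,6}:2
  |U|=3: {3,5,6}:2  {4,5,6}:2
  |U|=4: {2,4,5,6}:2  {3,4,5,6}:4
  |U|=5: {2,3,4,5,6}:6
  start at 0(c): 6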